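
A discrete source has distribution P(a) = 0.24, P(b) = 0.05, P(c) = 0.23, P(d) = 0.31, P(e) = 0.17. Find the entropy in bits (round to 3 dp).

2.156 bits

H = −Σ pᵢ log₂ pᵢ.
−0.24·log₂(0.24) = 0.4941
−0.05·log₂(0.05) = 0.2161
−0.23·log₂(0.23) = 0.4877
−0.31·log₂(0.31) = 0.5238
−0.17·log₂(0.17) = 0.4346
Sum ≈ 2.1563 → 2.156 bits.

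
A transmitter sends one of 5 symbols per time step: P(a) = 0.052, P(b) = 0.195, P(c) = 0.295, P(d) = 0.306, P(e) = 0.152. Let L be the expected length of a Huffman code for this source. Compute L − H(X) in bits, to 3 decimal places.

Entropy H = −Σ p log₂ p ≈ 2.1371 bits.
Huffman merges: 13/250+19/125→51/250; 39/200+51/250→399/1000; 59/200+153/500→601/1000; 399/1000+601/1000→1. L = 551/250 ≈ 2.2040.
L − H = 2.2040 − 2.1371 = 0.067 bits.

0.067 bits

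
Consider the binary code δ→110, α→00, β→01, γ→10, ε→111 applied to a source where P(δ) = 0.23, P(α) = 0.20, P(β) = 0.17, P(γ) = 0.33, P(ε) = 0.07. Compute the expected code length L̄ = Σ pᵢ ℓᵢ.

L̄ = Σ pᵢ·ℓᵢ = 0.23·3 + 0.20·2 + 0.17·2 + 0.33·2 + 0.07·3 = 2.3 bits/symbol.

2.3 bits/symbol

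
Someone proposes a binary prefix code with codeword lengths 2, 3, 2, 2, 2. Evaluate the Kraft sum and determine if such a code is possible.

With common denominator 2^3 = 8: Σ 2^(−ℓᵢ) = 2/8 + 1/8 + 2/8 + 2/8 + 2/8 = 9/8 = 1.125.
Kraft's inequality requires Σ ≤ 1; here Σ = 1.125 > 1, so no such prefix code exists.

1.125; no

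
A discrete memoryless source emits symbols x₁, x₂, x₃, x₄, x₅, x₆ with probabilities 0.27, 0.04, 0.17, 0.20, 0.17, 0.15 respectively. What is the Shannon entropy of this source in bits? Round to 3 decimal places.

H = −Σ pᵢ log₂ pᵢ.
−0.27·log₂(0.27) = 0.5100
−0.04·log₂(0.04) = 0.1858
−0.17·log₂(0.17) = 0.4346
−0.20·log₂(0.20) = 0.4644
−0.17·log₂(0.17) = 0.4346
−0.15·log₂(0.15) = 0.4105
Sum ≈ 2.4399 → 2.440 bits.

2.440 bits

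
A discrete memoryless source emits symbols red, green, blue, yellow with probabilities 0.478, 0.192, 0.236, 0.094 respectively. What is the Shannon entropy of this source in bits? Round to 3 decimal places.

1.778 bits

H = −Σ pᵢ log₂ pᵢ.
−0.478·log₂(0.478) = 0.5090
−0.192·log₂(0.192) = 0.4571
−0.236·log₂(0.236) = 0.4916
−0.094·log₂(0.094) = 0.3207
Sum ≈ 1.7784 → 1.778 bits.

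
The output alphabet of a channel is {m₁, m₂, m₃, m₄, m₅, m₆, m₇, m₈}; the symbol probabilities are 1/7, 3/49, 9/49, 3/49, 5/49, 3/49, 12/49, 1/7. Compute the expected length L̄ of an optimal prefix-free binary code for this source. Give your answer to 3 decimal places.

Repeatedly combine the two least-probable nodes; the expected code length is the sum of the merged weights.
merge 3/49 + 3/49 → 6/49
merge 3/49 + 5/49 → 8/49
merge 6/49 + 1/7 → 13/49
merge 1/7 + 8/49 → 15/49
merge 9/49 + 12/49 → 3/7
merge 13/49 + 15/49 → 4/7
merge 3/7 + 4/7 → 1
L = 6/49 + 8/49 + 13/49 + 15/49 + 3/7 + 4/7 + 1 = 20/7 ≈ 2.857 bits/symbol.

2.857 bits/symbol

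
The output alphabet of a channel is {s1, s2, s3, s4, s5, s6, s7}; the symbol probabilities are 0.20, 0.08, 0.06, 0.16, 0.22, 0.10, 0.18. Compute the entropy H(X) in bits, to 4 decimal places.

H = −Σ pᵢ log₂ pᵢ.
−0.20·log₂(0.20) = 0.4644
−0.08·log₂(0.08) = 0.2915
−0.06·log₂(0.06) = 0.2435
−0.16·log₂(0.16) = 0.4230
−0.22·log₂(0.22) = 0.4806
−0.10·log₂(0.10) = 0.3322
−0.18·log₂(0.18) = 0.4453
Sum ≈ 2.6805 → 2.6805 bits.

2.6805 bits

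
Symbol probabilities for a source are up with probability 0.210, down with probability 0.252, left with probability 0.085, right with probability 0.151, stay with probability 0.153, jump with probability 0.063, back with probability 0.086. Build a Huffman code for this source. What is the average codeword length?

2.686 bits/symbol

Repeatedly combine the two least-probable nodes; the expected code length is the sum of the merged weights.
merge 63/1000 + 17/200 → 37/250
merge 43/500 + 37/250 → 117/500
merge 151/1000 + 153/1000 → 38/125
merge 21/100 + 117/500 → 111/250
merge 63/250 + 38/125 → 139/250
merge 111/250 + 139/250 → 1
L = 37/250 + 117/500 + 38/125 + 111/250 + 139/250 + 1 = 1343/500 = 2.686 bits/symbol.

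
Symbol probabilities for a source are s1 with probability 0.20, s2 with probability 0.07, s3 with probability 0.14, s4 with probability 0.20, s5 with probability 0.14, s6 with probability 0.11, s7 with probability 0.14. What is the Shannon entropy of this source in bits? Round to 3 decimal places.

2.739 bits

H = −Σ pᵢ log₂ pᵢ.
−0.20·log₂(0.20) = 0.4644
−0.07·log₂(0.07) = 0.2686
−0.14·log₂(0.14) = 0.3971
−0.20·log₂(0.20) = 0.4644
−0.14·log₂(0.14) = 0.3971
−0.11·log₂(0.11) = 0.3503
−0.14·log₂(0.14) = 0.3971
Sum ≈ 2.7389 → 2.739 bits.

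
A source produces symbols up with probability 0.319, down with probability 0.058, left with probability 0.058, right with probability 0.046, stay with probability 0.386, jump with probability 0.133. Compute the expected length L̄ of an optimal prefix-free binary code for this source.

2.175 bits/symbol

Repeatedly combine the two least-probable nodes; the expected code length is the sum of the merged weights.
merge 23/500 + 29/500 → 13/125
merge 29/500 + 13/125 → 81/500
merge 133/1000 + 81/500 → 59/200
merge 59/200 + 319/1000 → 307/500
merge 193/500 + 307/500 → 1
L = 13/125 + 81/500 + 59/200 + 307/500 + 1 = 87/40 = 2.175 bits/symbol.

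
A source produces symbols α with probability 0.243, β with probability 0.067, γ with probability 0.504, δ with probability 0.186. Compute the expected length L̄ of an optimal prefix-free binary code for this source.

1.749 bits/symbol

Repeatedly combine the two least-probable nodes; the expected code length is the sum of the merged weights.
merge 67/1000 + 93/500 → 253/1000
merge 243/1000 + 253/1000 → 62/125
merge 62/125 + 63/125 → 1
L = 253/1000 + 62/125 + 1 = 1749/1000 = 1.749 bits/symbol.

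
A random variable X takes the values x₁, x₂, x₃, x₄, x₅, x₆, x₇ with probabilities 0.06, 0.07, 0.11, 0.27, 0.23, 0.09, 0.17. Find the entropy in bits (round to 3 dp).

H = −Σ pᵢ log₂ pᵢ.
−0.06·log₂(0.06) = 0.2435
−0.07·log₂(0.07) = 0.2686
−0.11·log₂(0.11) = 0.3503
−0.27·log₂(0.27) = 0.5100
−0.23·log₂(0.23) = 0.4877
−0.09·log₂(0.09) = 0.3127
−0.17·log₂(0.17) = 0.4346
Sum ≈ 2.6073 → 2.607 bits.

2.607 bits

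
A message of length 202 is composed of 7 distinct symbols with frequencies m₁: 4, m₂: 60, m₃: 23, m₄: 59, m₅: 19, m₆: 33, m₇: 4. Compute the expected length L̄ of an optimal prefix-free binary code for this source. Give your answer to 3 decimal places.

Probabilities are the counts divided by 202.
Repeatedly combine the two least-probable nodes; the expected code length is the sum of the merged weights.
merge 2/101 + 2/101 → 4/101
merge 4/101 + 19/202 → 27/202
merge 23/202 + 27/202 → 25/101
merge 33/202 + 25/101 → 83/202
merge 59/202 + 30/101 → 119/202
merge 83/202 + 119/202 → 1
L = 4/101 + 27/202 + 25/101 + 83/202 + 119/202 + 1 = 489/202 ≈ 2.421 bits/symbol.

2.421 bits/symbol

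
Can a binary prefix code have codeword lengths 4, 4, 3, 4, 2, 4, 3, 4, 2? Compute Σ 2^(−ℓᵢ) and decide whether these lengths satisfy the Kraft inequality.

1.0625; no

With common denominator 2^4 = 16: Σ 2^(−ℓᵢ) = 1/16 + 1/16 + 2/16 + 1/16 + 4/16 + 1/16 + 2/16 + 1/16 + 4/16 = 17/16 = 1.0625.
Kraft's inequality requires Σ ≤ 1; here Σ = 1.0625 > 1, so no such prefix code exists.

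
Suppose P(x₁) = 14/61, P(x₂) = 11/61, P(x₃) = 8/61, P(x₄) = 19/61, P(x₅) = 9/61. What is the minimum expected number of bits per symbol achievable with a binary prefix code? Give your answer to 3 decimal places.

Repeatedly combine the two least-probable nodes; the expected code length is the sum of the merged weights.
merge 8/61 + 9/61 → 17/61
merge 11/61 + 14/61 → 25/61
merge 17/61 + 19/61 → 36/61
merge 25/61 + 36/61 → 1
L = 17/61 + 25/61 + 36/61 + 1 = 139/61 ≈ 2.279 bits/symbol.

2.279 bits/symbol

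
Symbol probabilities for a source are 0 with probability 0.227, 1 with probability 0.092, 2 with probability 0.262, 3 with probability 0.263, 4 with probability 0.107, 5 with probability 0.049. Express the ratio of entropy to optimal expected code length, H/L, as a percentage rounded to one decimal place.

Entropy H = −Σ p log₂ p ≈ 2.3735 bits.
Huffman merges: 49/1000+23/250→141/1000; 107/1000+141/1000→31/125; 227/1000+31/125→19/40; 131/500+263/1000→21/40; 19/40+21/40→1. L = 2389/1000 ≈ 2.3890.
Efficiency = H/L = 2.3735/2.3890 = 99.4%.

99.4%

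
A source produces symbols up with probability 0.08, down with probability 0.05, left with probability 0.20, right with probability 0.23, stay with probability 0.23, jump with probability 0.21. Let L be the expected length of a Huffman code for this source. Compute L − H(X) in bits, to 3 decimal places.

Entropy H = −Σ p log₂ p ≈ 2.4201 bits.
Huffman merges: 1/20+2/25→13/100; 13/100+1/5→33/100; 21/100+23/100→11/25; 23/100+33/100→14/25; 11/25+14/25→1. L = 123/50 ≈ 2.4600.
L − H = 2.4600 − 2.4201 = 0.040 bits.

0.040 bits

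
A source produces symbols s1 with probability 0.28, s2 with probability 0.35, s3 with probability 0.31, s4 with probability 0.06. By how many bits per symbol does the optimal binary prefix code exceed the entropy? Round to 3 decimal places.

0.178 bits

Entropy H = −Σ p log₂ p ≈ 1.8116 bits.
Huffman merges: 3/50+7/25→17/50; 31/100+17/50→13/20; 7/20+13/20→1. L = 199/100 ≈ 1.9900.
L − H = 1.9900 − 1.8116 = 0.178 bits.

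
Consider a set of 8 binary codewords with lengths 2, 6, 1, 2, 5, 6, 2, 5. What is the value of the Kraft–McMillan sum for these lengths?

1.34375

With common denominator 2^6 = 64: Σ 2^(−ℓᵢ) = 16/64 + 1/64 + 32/64 + 16/64 + 2/64 + 1/64 + 16/64 + 2/64 = 86/64 = 1.34375.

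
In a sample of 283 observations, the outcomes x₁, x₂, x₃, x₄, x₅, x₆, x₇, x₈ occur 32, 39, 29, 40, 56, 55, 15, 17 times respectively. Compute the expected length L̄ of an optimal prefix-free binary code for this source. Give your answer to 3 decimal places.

Probabilities are the counts divided by 283.
Repeatedly combine the two least-probable nodes; the expected code length is the sum of the merged weights.
merge 15/283 + 17/283 → 32/283
merge 29/283 + 32/283 → 61/283
merge 32/283 + 39/283 → 71/283
merge 40/283 + 55/283 → 95/283
merge 56/283 + 61/283 → 117/283
merge 71/283 + 95/283 → 166/283
merge 117/283 + 166/283 → 1
L = 32/283 + 61/283 + 71/283 + 95/283 + 117/283 + 166/283 + 1 = 825/283 ≈ 2.915 bits/symbol.

2.915 bits/symbol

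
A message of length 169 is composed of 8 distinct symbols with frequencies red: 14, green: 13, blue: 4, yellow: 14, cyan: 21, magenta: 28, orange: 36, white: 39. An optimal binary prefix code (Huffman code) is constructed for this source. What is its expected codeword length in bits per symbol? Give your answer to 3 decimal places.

2.822 bits/symbol

Probabilities are the counts divided by 169.
Repeatedly combine the two least-probable nodes; the expected code length is the sum of the merged weights.
merge 4/169 + 1/13 → 17/169
merge 14/169 + 14/169 → 28/169
merge 17/169 + 21/169 → 38/169
merge 28/169 + 28/169 → 56/169
merge 36/169 + 38/169 → 74/169
merge 3/13 + 56/169 → 95/169
merge 74/169 + 95/169 → 1
L = 17/169 + 28/169 + 38/169 + 56/169 + 74/169 + 95/169 + 1 = 477/169 ≈ 2.822 bits/symbol.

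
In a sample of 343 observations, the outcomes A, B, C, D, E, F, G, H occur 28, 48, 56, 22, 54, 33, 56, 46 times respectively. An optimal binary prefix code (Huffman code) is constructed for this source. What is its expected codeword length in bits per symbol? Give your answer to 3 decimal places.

2.983 bits/symbol

Probabilities are the counts divided by 343.
Repeatedly combine the two least-probable nodes; the expected code length is the sum of the merged weights.
merge 22/343 + 4/49 → 50/343
merge 33/343 + 46/343 → 79/343
merge 48/343 + 50/343 → 2/7
merge 54/343 + 8/49 → 110/343
merge 8/49 + 79/343 → 135/343
merge 2/7 + 110/343 → 208/343
merge 135/343 + 208/343 → 1
L = 50/343 + 79/343 + 2/7 + 110/343 + 135/343 + 208/343 + 1 = 1023/343 ≈ 2.983 bits/symbol.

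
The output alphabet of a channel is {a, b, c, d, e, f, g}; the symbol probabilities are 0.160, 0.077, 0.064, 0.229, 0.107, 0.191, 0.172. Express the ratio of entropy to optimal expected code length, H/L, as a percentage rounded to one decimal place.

Entropy H = −Σ p log₂ p ≈ 2.6866 bits.
Huffman merges: 8/125+77/1000→141/1000; 107/1000+141/1000→31/125; 4/25+43/250→83/250; 191/1000+229/1000→21/50; 31/125+83/250→29/50; 21/50+29/50→1. L = 2721/1000 ≈ 2.7210.
Efficiency = H/L = 2.6866/2.7210 = 98.7%.

98.7%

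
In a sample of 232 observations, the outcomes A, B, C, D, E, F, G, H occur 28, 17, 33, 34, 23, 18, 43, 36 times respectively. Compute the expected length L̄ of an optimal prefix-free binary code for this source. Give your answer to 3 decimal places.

Probabilities are the counts divided by 232.
Repeatedly combine the two least-probable nodes; the expected code length is the sum of the merged weights.
merge 17/232 + 9/116 → 35/232
merge 23/232 + 7/58 → 51/232
merge 33/232 + 17/116 → 67/232
merge 35/232 + 9/58 → 71/232
merge 43/232 + 51/232 → 47/116
merge 67/232 + 71/232 → 69/116
merge 47/116 + 69/116 → 1
L = 35/232 + 51/232 + 67/232 + 71/232 + 47/116 + 69/116 + 1 = 86/29 ≈ 2.966 bits/symbol.

2.966 bits/symbol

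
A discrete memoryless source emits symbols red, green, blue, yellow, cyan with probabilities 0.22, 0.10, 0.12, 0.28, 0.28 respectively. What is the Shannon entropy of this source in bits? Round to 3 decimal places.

H = −Σ pᵢ log₂ pᵢ.
−0.22·log₂(0.22) = 0.4806
−0.10·log₂(0.10) = 0.3322
−0.12·log₂(0.12) = 0.3671
−0.28·log₂(0.28) = 0.5142
−0.28·log₂(0.28) = 0.5142
Sum ≈ 2.2083 → 2.208 bits.

2.208 bits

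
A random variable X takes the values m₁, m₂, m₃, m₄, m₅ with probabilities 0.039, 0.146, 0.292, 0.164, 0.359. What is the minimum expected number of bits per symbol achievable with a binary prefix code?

Repeatedly combine the two least-probable nodes; the expected code length is the sum of the merged weights.
merge 39/1000 + 73/500 → 37/200
merge 41/250 + 37/200 → 349/1000
merge 73/250 + 349/1000 → 641/1000
merge 359/1000 + 641/1000 → 1
L = 37/200 + 349/1000 + 641/1000 + 1 = 87/40 = 2.175 bits/symbol.

2.175 bits/symbol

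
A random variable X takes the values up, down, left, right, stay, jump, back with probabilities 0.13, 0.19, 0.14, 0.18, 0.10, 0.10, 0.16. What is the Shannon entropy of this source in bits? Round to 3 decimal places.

H = −Σ pᵢ log₂ pᵢ.
−0.13·log₂(0.13) = 0.3826
−0.19·log₂(0.19) = 0.4552
−0.14·log₂(0.14) = 0.3971
−0.18·log₂(0.18) = 0.4453
−0.10·log₂(0.10) = 0.3322
−0.10·log₂(0.10) = 0.3322
−0.16·log₂(0.16) = 0.4230
Sum ≈ 2.7677 → 2.768 bits.

2.768 bits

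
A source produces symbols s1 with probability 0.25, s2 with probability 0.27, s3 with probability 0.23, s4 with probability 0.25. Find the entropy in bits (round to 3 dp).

H = −Σ pᵢ log₂ pᵢ.
−0.25·log₂(0.25) = 0.5000
−0.27·log₂(0.27) = 0.5100
−0.23·log₂(0.23) = 0.4877
−0.25·log₂(0.25) = 0.5000
Sum ≈ 1.9977 → 1.998 bits.

1.998 bits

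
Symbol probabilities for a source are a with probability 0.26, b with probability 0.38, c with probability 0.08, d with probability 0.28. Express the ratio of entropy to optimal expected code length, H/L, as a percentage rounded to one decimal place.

94.0%

Entropy H = −Σ p log₂ p ≈ 1.8415 bits.
Huffman merges: 2/25+13/50→17/50; 7/25+17/50→31/50; 19/50+31/50→1. L = 49/25 ≈ 1.9600.
Efficiency = H/L = 1.8415/1.9600 = 94.0%.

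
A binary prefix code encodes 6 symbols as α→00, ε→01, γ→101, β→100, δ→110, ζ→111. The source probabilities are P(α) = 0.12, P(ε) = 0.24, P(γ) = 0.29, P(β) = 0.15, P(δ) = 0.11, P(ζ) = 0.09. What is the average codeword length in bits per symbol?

2.64 bits/symbol

L̄ = Σ pᵢ·ℓᵢ = 0.12·2 + 0.24·2 + 0.29·3 + 0.15·3 + 0.11·3 + 0.09·3 = 2.64 bits/symbol.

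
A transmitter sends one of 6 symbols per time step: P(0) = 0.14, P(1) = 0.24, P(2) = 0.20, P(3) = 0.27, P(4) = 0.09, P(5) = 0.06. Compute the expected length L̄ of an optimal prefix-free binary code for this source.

Repeatedly combine the two least-probable nodes; the expected code length is the sum of the merged weights.
merge 3/50 + 9/100 → 3/20
merge 7/50 + 3/20 → 29/100
merge 1/5 + 6/25 → 11/25
merge 27/100 + 29/100 → 14/25
merge 11/25 + 14/25 → 1
L = 3/20 + 29/100 + 11/25 + 14/25 + 1 = 61/25 = 2.44 bits/symbol.

2.44 bits/symbol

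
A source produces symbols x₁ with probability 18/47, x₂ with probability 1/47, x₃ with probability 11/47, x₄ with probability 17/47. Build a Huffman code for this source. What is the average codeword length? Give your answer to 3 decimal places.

Repeatedly combine the two least-probable nodes; the expected code length is the sum of the merged weights.
merge 1/47 + 11/47 → 12/47
merge 12/47 + 17/47 → 29/47
merge 18/47 + 29/47 → 1
L = 12/47 + 29/47 + 1 = 88/47 ≈ 1.872 bits/symbol.

1.872 bits/symbol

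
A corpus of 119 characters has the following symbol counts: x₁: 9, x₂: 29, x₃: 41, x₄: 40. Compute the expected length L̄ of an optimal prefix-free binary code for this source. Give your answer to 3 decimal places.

Probabilities are the counts divided by 119.
Repeatedly combine the two least-probable nodes; the expected code length is the sum of the merged weights.
merge 9/119 + 29/119 → 38/119
merge 38/119 + 40/119 → 78/119
merge 41/119 + 78/119 → 1
L = 38/119 + 78/119 + 1 = 235/119 ≈ 1.975 bits/symbol.

1.975 bits/symbol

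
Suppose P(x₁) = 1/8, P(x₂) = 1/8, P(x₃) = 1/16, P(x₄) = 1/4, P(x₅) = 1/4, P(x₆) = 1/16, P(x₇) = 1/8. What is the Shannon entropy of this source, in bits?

Each probability is a power of 1/2, so log₂(1/p) is an integer.
H = Σ p·log₂(1/p) = 1/8·3 + 1/8·3 + 1/16·4 + 1/4·2 + 1/4·2 + 1/16·4 + 1/8·3 = 2.625 bits.

2.625 bits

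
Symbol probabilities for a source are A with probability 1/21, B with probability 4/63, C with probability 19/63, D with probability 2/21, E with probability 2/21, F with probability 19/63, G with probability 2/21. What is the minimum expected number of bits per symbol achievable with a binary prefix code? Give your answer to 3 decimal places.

Repeatedly combine the two least-probable nodes; the expected code length is the sum of the merged weights.
merge 1/21 + 4/63 → 1/9
merge 2/21 + 2/21 → 4/21
merge 2/21 + 1/9 → 13/63
merge 4/21 + 13/63 → 25/63
merge 19/63 + 19/63 → 38/63
merge 25/63 + 38/63 → 1
L = 1/9 + 4/21 + 13/63 + 25/63 + 38/63 + 1 = 158/63 ≈ 2.508 bits/symbol.

2.508 bits/symbol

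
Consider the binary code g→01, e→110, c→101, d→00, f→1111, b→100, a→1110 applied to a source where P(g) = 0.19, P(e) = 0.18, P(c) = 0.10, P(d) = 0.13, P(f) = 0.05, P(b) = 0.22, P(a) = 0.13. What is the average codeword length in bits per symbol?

2.86 bits/symbol

L̄ = Σ pᵢ·ℓᵢ = 0.19·2 + 0.18·3 + 0.10·3 + 0.13·2 + 0.05·4 + 0.22·3 + 0.13·4 = 2.86 bits/symbol.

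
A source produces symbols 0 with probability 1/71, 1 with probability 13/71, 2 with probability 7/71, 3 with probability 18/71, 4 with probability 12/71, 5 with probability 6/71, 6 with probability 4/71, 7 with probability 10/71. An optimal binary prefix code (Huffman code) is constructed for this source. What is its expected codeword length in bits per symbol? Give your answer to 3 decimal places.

Repeatedly combine the two least-probable nodes; the expected code length is the sum of the merged weights.
merge 1/71 + 4/71 → 5/71
merge 5/71 + 6/71 → 11/71
merge 7/71 + 10/71 → 17/71
merge 11/71 + 12/71 → 23/71
merge 13/71 + 17/71 → 30/71
merge 18/71 + 23/71 → 41/71
merge 30/71 + 41/71 → 1
L = 5/71 + 11/71 + 17/71 + 23/71 + 30/71 + 41/71 + 1 = 198/71 ≈ 2.789 bits/symbol.

2.789 bits/symbol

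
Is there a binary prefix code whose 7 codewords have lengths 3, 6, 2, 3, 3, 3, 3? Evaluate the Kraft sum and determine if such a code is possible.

With common denominator 2^6 = 64: Σ 2^(−ℓᵢ) = 8/64 + 1/64 + 16/64 + 8/64 + 8/64 + 8/64 + 8/64 = 57/64 = 0.890625.
Kraft's inequality requires Σ ≤ 1; here Σ = 0.890625 ≤ 1, so such a prefix code exists.

0.890625; yes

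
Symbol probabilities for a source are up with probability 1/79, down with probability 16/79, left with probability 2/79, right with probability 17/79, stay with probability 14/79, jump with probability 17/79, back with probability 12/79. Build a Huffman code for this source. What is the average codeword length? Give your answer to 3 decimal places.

2.595 bits/symbol

Repeatedly combine the two least-probable nodes; the expected code length is the sum of the merged weights.
merge 1/79 + 2/79 → 3/79
merge 3/79 + 12/79 → 15/79
merge 14/79 + 15/79 → 29/79
merge 16/79 + 17/79 → 33/79
merge 17/79 + 29/79 → 46/79
merge 33/79 + 46/79 → 1
L = 3/79 + 15/79 + 29/79 + 33/79 + 46/79 + 1 = 205/79 ≈ 2.595 bits/symbol.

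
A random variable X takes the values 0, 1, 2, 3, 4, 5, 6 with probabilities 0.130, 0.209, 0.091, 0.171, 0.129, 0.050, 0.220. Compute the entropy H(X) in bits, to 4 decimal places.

2.6828 bits

H = −Σ pᵢ log₂ pᵢ.
−0.130·log₂(0.130) = 0.3826
−0.209·log₂(0.209) = 0.4720
−0.091·log₂(0.091) = 0.3147
−0.171·log₂(0.171) = 0.4357
−0.129·log₂(0.129) = 0.3811
−0.050·log₂(0.050) = 0.2161
−0.220·log₂(0.220) = 0.4806
Sum ≈ 2.6828 → 2.6828 bits.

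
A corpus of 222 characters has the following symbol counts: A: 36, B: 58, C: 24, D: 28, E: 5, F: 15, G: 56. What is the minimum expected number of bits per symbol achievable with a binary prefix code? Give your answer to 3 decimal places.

2.577 bits/symbol

Probabilities are the counts divided by 222.
Repeatedly combine the two least-probable nodes; the expected code length is the sum of the merged weights.
merge 5/222 + 5/74 → 10/111
merge 10/111 + 4/37 → 22/111
merge 14/111 + 6/37 → 32/111
merge 22/111 + 28/111 → 50/111
merge 29/111 + 32/111 → 61/111
merge 50/111 + 61/111 → 1
L = 10/111 + 22/111 + 32/111 + 50/111 + 61/111 + 1 = 286/111 ≈ 2.577 bits/symbol.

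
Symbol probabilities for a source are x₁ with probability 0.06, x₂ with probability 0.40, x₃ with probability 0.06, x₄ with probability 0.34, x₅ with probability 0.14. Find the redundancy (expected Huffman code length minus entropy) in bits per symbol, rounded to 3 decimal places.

Entropy H = −Σ p log₂ p ≈ 1.9421 bits.
Huffman merges: 3/50+3/50→3/25; 3/25+7/50→13/50; 13/50+17/50→3/5; 2/5+3/5→1. L = 99/50 ≈ 1.9800.
L − H = 1.9800 − 1.9421 = 0.038 bits.

0.038 bits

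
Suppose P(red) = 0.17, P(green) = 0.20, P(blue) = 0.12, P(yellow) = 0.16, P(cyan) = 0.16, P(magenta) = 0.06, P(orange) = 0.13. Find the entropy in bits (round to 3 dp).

H = −Σ pᵢ log₂ pᵢ.
−0.17·log₂(0.17) = 0.4346
−0.20·log₂(0.20) = 0.4644
−0.12·log₂(0.12) = 0.3671
−0.16·log₂(0.16) = 0.4230
−0.16·log₂(0.16) = 0.4230
−0.06·log₂(0.06) = 0.2435
−0.13·log₂(0.13) = 0.3826
Sum ≈ 2.7383 → 2.738 bits.

2.738 bits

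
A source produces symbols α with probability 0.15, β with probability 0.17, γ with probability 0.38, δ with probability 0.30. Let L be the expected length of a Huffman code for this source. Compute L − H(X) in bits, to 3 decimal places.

0.043 bits

Entropy H = −Σ p log₂ p ≈ 1.8967 bits.
Huffman merges: 3/20+17/100→8/25; 3/10+8/25→31/50; 19/50+31/50→1. L = 97/50 ≈ 1.9400.
L − H = 1.9400 − 1.8967 = 0.043 bits.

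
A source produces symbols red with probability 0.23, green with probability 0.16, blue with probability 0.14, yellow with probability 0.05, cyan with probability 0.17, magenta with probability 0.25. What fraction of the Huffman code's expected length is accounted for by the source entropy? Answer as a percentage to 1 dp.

97.6%

Entropy H = −Σ p log₂ p ≈ 2.4585 bits.
Huffman merges: 1/20+7/50→19/100; 4/25+17/100→33/100; 19/100+23/100→21/50; 1/4+33/100→29/50; 21/50+29/50→1. L = 63/25 ≈ 2.5200.
Efficiency = H/L = 2.4585/2.5200 = 97.6%.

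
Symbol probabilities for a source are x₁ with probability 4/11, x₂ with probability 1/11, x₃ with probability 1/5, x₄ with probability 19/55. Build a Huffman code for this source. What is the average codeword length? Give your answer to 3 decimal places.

1.927 bits/symbol

Repeatedly combine the two least-probable nodes; the expected code length is the sum of the merged weights.
merge 1/11 + 1/5 → 16/55
merge 16/55 + 19/55 → 7/11
merge 4/11 + 7/11 → 1
L = 16/55 + 7/11 + 1 = 106/55 ≈ 1.927 bits/symbol.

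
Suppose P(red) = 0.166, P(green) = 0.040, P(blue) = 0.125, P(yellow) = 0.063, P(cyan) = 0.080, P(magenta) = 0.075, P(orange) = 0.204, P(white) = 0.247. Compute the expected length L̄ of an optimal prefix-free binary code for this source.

Repeatedly combine the two least-probable nodes; the expected code length is the sum of the merged weights.
merge 1/25 + 63/1000 → 103/1000
merge 3/40 + 2/25 → 31/200
merge 103/1000 + 1/8 → 57/250
merge 31/200 + 83/500 → 321/1000
merge 51/250 + 57/250 → 54/125
merge 247/1000 + 321/1000 → 71/125
merge 54/125 + 71/125 → 1
L = 103/1000 + 31/200 + 57/250 + 321/1000 + 54/125 + 71/125 + 1 = 2807/1000 = 2.807 bits/symbol.

2.807 bits/symbol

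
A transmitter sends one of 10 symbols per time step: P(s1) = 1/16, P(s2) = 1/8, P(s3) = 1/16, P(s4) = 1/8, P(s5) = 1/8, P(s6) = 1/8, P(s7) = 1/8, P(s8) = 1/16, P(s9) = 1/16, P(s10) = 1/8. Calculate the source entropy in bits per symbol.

Each probability is a power of 1/2, so log₂(1/p) is an integer.
H = Σ p·log₂(1/p) = 1/16·4 + 1/8·3 + 1/16·4 + 1/8·3 + 1/8·3 + 1/8·3 + 1/8·3 + 1/16·4 + 1/16·4 + 1/8·3 = 3.25 bits.

3.25 bits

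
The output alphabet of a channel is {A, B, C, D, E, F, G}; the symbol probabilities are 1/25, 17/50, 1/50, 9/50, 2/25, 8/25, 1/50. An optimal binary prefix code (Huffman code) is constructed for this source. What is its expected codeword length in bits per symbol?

2.28 bits/symbol

Repeatedly combine the two least-probable nodes; the expected code length is the sum of the merged weights.
merge 1/50 + 1/50 → 1/25
merge 1/25 + 1/25 → 2/25
merge 2/25 + 2/25 → 4/25
merge 4/25 + 9/50 → 17/50
merge 8/25 + 17/50 → 33/50
merge 17/50 + 33/50 → 1
L = 1/25 + 2/25 + 4/25 + 17/50 + 33/50 + 1 = 57/25 = 2.28 bits/symbol.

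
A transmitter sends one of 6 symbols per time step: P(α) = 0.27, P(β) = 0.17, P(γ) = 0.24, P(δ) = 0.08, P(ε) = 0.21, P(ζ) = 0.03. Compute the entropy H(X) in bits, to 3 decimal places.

2.355 bits

H = −Σ pᵢ log₂ pᵢ.
−0.27·log₂(0.27) = 0.5100
−0.17·log₂(0.17) = 0.4346
−0.24·log₂(0.24) = 0.4941
−0.08·log₂(0.08) = 0.2915
−0.21·log₂(0.21) = 0.4728
−0.03·log₂(0.03) = 0.1518
Sum ≈ 2.3548 → 2.355 bits.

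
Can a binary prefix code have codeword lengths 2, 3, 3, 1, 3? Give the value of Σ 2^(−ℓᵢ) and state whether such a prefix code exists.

1.125; no

With common denominator 2^3 = 8: Σ 2^(−ℓᵢ) = 2/8 + 1/8 + 1/8 + 4/8 + 1/8 = 9/8 = 1.125.
Kraft's inequality requires Σ ≤ 1; here Σ = 1.125 > 1, so no such prefix code exists.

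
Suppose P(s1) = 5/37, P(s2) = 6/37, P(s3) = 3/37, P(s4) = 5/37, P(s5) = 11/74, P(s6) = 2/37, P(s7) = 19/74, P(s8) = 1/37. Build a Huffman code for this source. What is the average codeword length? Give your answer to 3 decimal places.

Repeatedly combine the two least-probable nodes; the expected code length is the sum of the merged weights.
merge 1/37 + 2/37 → 3/37
merge 3/37 + 3/37 → 6/37
merge 5/37 + 5/37 → 10/37
merge 11/74 + 6/37 → 23/74
merge 6/37 + 19/74 → 31/74
merge 10/37 + 23/74 → 43/74
merge 31/74 + 43/74 → 1
L = 3/37 + 6/37 + 10/37 + 23/74 + 31/74 + 43/74 + 1 = 209/74 ≈ 2.824 bits/symbol.

2.824 bits/symbol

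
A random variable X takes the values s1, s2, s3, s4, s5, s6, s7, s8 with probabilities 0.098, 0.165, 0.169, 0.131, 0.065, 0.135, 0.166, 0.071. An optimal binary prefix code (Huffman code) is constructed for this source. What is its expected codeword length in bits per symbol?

Repeatedly combine the two least-probable nodes; the expected code length is the sum of the merged weights.
merge 13/200 + 71/1000 → 17/125
merge 49/500 + 131/1000 → 229/1000
merge 27/200 + 17/125 → 271/1000
merge 33/200 + 83/500 → 331/1000
merge 169/1000 + 229/1000 → 199/500
merge 271/1000 + 331/1000 → 301/500
merge 199/500 + 301/500 → 1
L = 17/125 + 229/1000 + 271/1000 + 331/1000 + 199/500 + 301/500 + 1 = 2967/1000 = 2.967 bits/symbol.

2.967 bits/symbol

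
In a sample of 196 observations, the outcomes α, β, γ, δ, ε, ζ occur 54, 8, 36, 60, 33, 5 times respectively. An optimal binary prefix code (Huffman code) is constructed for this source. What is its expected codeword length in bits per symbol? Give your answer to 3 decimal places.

Probabilities are the counts divided by 196.
Repeatedly combine the two least-probable nodes; the expected code length is the sum of the merged weights.
merge 5/196 + 2/49 → 13/196
merge 13/196 + 33/196 → 23/98
merge 9/49 + 23/98 → 41/98
merge 27/98 + 15/49 → 57/98
merge 41/98 + 57/98 → 1
L = 13/196 + 23/98 + 41/98 + 57/98 + 1 = 451/196 ≈ 2.301 bits/symbol.

2.301 bits/symbol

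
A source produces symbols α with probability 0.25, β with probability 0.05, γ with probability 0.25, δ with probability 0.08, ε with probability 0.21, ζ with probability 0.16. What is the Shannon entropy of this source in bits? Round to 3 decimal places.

2.403 bits

H = −Σ pᵢ log₂ pᵢ.
−0.25·log₂(0.25) = 0.5000
−0.05·log₂(0.05) = 0.2161
−0.25·log₂(0.25) = 0.5000
−0.08·log₂(0.08) = 0.2915
−0.21·log₂(0.21) = 0.4728
−0.16·log₂(0.16) = 0.4230
Sum ≈ 2.4034 → 2.403 bits.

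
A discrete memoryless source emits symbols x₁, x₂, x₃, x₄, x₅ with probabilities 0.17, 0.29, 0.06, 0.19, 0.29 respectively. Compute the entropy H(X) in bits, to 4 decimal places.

H = −Σ pᵢ log₂ pᵢ.
−0.17·log₂(0.17) = 0.4346
−0.29·log₂(0.29) = 0.5179
−0.06·log₂(0.06) = 0.2435
−0.19·log₂(0.19) = 0.4552
−0.29·log₂(0.29) = 0.5179
Sum ≈ 2.1692 → 2.1692 bits.

2.1692 bits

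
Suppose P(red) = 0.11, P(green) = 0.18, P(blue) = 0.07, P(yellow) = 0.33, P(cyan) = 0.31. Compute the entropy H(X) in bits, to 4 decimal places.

H = −Σ pᵢ log₂ pᵢ.
−0.11·log₂(0.11) = 0.3503
−0.18·log₂(0.18) = 0.4453
−0.07·log₂(0.07) = 0.2686
−0.33·log₂(0.33) = 0.5278
−0.31·log₂(0.31) = 0.5238
Sum ≈ 2.1158 → 2.1158 bits.

2.1158 bits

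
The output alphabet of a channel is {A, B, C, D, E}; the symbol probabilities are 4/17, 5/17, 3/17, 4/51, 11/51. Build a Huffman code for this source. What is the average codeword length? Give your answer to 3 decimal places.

Repeatedly combine the two least-probable nodes; the expected code length is the sum of the merged weights.
merge 4/51 + 3/17 → 13/51
merge 11/51 + 4/17 → 23/51
merge 13/51 + 5/17 → 28/51
merge 23/51 + 28/51 → 1
L = 13/51 + 23/51 + 28/51 + 1 = 115/51 ≈ 2.255 bits/symbol.

2.255 bits/symbol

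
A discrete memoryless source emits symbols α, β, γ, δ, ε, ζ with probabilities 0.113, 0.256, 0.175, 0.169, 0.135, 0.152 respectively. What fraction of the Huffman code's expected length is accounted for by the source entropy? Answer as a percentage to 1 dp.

Entropy H = −Σ p log₂ p ≈ 2.5353 bits.
Huffman merges: 113/1000+27/200→31/125; 19/125+169/1000→321/1000; 7/40+31/125→423/1000; 32/125+321/1000→577/1000; 423/1000+577/1000→1. L = 2569/1000 ≈ 2.5690.
Efficiency = H/L = 2.5353/2.5690 = 98.7%.

98.7%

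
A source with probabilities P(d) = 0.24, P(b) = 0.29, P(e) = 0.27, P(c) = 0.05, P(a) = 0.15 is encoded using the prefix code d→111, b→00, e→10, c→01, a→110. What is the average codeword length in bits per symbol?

L̄ = Σ pᵢ·ℓᵢ = 0.24·3 + 0.29·2 + 0.27·2 + 0.05·2 + 0.15·3 = 2.39 bits/symbol.

2.39 bits/symbol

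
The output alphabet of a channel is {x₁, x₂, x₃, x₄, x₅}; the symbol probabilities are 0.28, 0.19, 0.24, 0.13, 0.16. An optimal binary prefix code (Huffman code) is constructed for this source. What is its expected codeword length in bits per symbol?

2.29 bits/symbol

Repeatedly combine the two least-probable nodes; the expected code length is the sum of the merged weights.
merge 13/100 + 4/25 → 29/100
merge 19/100 + 6/25 → 43/100
merge 7/25 + 29/100 → 57/100
merge 43/100 + 57/100 → 1
L = 29/100 + 43/100 + 57/100 + 1 = 229/100 = 2.29 bits/symbol.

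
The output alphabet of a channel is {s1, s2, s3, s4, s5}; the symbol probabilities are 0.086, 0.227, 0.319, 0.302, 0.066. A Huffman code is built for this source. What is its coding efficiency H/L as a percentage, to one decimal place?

Entropy H = −Σ p log₂ p ≈ 2.0963 bits.
Huffman merges: 33/500+43/500→19/125; 19/125+227/1000→379/1000; 151/500+319/1000→621/1000; 379/1000+621/1000→1. L = 269/125 ≈ 2.1520.
Efficiency = H/L = 2.0963/2.1520 = 97.4%.

97.4%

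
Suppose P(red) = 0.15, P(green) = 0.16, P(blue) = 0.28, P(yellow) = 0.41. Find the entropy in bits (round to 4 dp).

1.8752 bits

H = −Σ pᵢ log₂ pᵢ.
−0.15·log₂(0.15) = 0.4105
−0.16·log₂(0.16) = 0.4230
−0.28·log₂(0.28) = 0.5142
−0.41·log₂(0.41) = 0.5274
Sum ≈ 1.8752 → 1.8752 bits.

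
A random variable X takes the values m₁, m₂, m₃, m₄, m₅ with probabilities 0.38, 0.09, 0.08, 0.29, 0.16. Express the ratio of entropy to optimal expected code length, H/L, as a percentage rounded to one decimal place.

Entropy H = −Σ p log₂ p ≈ 2.0755 bits.
Huffman merges: 2/25+9/100→17/100; 4/25+17/100→33/100; 29/100+33/100→31/50; 19/50+31/50→1. L = 53/25 ≈ 2.1200.
Efficiency = H/L = 2.0755/2.1200 = 97.9%.

97.9%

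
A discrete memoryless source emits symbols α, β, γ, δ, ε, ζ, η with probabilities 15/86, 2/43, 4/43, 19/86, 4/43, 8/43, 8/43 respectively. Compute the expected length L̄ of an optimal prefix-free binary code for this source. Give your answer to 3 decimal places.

2.733 bits/symbol

Repeatedly combine the two least-probable nodes; the expected code length is the sum of the merged weights.
merge 2/43 + 4/43 → 6/43
merge 4/43 + 6/43 → 10/43
merge 15/86 + 8/43 → 31/86
merge 8/43 + 19/86 → 35/86
merge 10/43 + 31/86 → 51/86
merge 35/86 + 51/86 → 1
L = 6/43 + 10/43 + 31/86 + 35/86 + 51/86 + 1 = 235/86 ≈ 2.733 bits/symbol.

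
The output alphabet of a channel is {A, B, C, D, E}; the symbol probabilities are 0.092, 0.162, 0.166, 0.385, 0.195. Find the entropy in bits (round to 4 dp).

2.1622 bits

H = −Σ pᵢ log₂ pᵢ.
−0.092·log₂(0.092) = 0.3167
−0.162·log₂(0.162) = 0.4254
−0.166·log₂(0.166) = 0.4301
−0.385·log₂(0.385) = 0.5302
−0.195·log₂(0.195) = 0.4599
Sum ≈ 2.1622 → 2.1622 bits.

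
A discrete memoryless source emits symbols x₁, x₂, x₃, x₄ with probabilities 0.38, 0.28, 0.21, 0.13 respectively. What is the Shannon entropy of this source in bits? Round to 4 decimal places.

H = −Σ pᵢ log₂ pᵢ.
−0.38·log₂(0.38) = 0.5305
−0.28·log₂(0.28) = 0.5142
−0.21·log₂(0.21) = 0.4728
−0.13·log₂(0.13) = 0.3826
Sum ≈ 1.9001 → 1.9001 bits.

1.9001 bits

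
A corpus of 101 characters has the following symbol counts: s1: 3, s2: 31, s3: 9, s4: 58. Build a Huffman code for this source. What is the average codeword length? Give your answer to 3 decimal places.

Probabilities are the counts divided by 101.
Repeatedly combine the two least-probable nodes; the expected code length is the sum of the merged weights.
merge 3/101 + 9/101 → 12/101
merge 12/101 + 31/101 → 43/101
merge 43/101 + 58/101 → 1
L = 12/101 + 43/101 + 1 = 156/101 ≈ 1.545 bits/symbol.

1.545 bits/symbol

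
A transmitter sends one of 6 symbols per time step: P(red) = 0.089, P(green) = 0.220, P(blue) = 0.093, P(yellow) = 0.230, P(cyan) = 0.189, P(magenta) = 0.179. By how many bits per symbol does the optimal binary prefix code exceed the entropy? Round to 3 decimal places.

0.047 bits

Entropy H = −Σ p log₂ p ≈ 2.4961 bits.
Huffman merges: 89/1000+93/1000→91/500; 179/1000+91/500→361/1000; 189/1000+11/50→409/1000; 23/100+361/1000→591/1000; 409/1000+591/1000→1. L = 2543/1000 ≈ 2.5430.
L − H = 2.5430 − 2.4961 = 0.047 bits.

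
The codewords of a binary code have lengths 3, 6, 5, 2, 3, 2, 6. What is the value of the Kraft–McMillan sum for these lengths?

0.8125

With common denominator 2^6 = 64: Σ 2^(−ℓᵢ) = 8/64 + 1/64 + 2/64 + 16/64 + 8/64 + 16/64 + 1/64 = 52/64 = 0.8125.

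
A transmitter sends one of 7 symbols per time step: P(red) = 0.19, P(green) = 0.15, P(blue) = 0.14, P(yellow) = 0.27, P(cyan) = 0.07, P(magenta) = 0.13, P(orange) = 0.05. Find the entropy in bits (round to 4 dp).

H = −Σ pᵢ log₂ pᵢ.
−0.19·log₂(0.19) = 0.4552
−0.15·log₂(0.15) = 0.4105
−0.14·log₂(0.14) = 0.3971
−0.27·log₂(0.27) = 0.5100
−0.07·log₂(0.07) = 0.2686
−0.13·log₂(0.13) = 0.3826
−0.05·log₂(0.05) = 0.2161
Sum ≈ 2.6402 → 2.6402 bits.

2.6402 bits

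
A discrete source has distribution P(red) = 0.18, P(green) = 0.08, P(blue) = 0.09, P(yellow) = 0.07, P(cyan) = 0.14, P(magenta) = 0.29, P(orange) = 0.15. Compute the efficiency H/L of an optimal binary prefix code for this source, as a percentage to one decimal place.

98.6%

Entropy H = −Σ p log₂ p ≈ 2.6436 bits.
Huffman merges: 7/100+2/25→3/20; 9/100+7/50→23/100; 3/20+3/20→3/10; 9/50+23/100→41/100; 29/100+3/10→59/100; 41/100+59/100→1. L = 67/25 ≈ 2.6800.
Efficiency = H/L = 2.6436/2.6800 = 98.6%.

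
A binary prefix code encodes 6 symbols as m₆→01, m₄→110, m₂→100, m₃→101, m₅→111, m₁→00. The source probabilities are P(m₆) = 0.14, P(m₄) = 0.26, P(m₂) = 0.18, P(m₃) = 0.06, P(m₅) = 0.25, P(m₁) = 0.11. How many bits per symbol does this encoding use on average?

2.75 bits/symbol

L̄ = Σ pᵢ·ℓᵢ = 0.14·2 + 0.26·3 + 0.18·3 + 0.06·3 + 0.25·3 + 0.11·2 = 2.75 bits/symbol.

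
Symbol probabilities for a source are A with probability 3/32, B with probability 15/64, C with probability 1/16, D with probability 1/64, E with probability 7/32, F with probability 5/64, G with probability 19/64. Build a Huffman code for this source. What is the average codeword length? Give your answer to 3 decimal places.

Repeatedly combine the two least-probable nodes; the expected code length is the sum of the merged weights.
merge 1/64 + 1/16 → 5/64
merge 5/64 + 5/64 → 5/32
merge 3/32 + 5/32 → 1/4
merge 7/32 + 15/64 → 29/64
merge 1/4 + 19/64 → 35/64
merge 29/64 + 35/64 → 1
L = 5/64 + 5/32 + 1/4 + 29/64 + 35/64 + 1 = 159/64 ≈ 2.484 bits/symbol.

2.484 bits/symbol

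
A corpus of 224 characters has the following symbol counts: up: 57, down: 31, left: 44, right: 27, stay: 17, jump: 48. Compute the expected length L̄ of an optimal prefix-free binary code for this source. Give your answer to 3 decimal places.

Probabilities are the counts divided by 224.
Repeatedly combine the two least-probable nodes; the expected code length is the sum of the merged weights.
merge 17/224 + 27/224 → 11/56
merge 31/224 + 11/56 → 75/224
merge 11/56 + 3/14 → 23/56
merge 57/224 + 75/224 → 33/56
merge 23/56 + 33/56 → 1
L = 11/56 + 75/224 + 23/56 + 33/56 + 1 = 81/32 ≈ 2.531 bits/symbol.

2.531 bits/symbol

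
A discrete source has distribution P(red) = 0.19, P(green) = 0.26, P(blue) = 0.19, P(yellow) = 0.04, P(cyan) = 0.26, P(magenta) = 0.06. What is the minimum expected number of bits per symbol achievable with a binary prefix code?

2.39 bits/symbol

Repeatedly combine the two least-probable nodes; the expected code length is the sum of the merged weights.
merge 1/25 + 3/50 → 1/10
merge 1/10 + 19/100 → 29/100
merge 19/100 + 13/50 → 9/20
merge 13/50 + 29/100 → 11/20
merge 9/20 + 11/20 → 1
L = 1/10 + 29/100 + 9/20 + 11/20 + 1 = 239/100 = 2.39 bits/symbol.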